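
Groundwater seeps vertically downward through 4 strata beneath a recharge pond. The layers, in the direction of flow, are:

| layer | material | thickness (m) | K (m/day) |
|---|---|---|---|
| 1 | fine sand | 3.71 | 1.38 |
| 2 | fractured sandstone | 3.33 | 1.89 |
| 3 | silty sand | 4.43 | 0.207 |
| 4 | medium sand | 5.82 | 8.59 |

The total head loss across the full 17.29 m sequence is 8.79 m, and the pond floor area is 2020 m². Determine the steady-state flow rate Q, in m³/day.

669

Flow is perpendicular to layering, so the layers act in series and the equivalent K is the thickness-weighted harmonic mean.
Total thickness L = 3.71 + 3.33 + 4.43 + 5.82 = 17.29 m.
Σ(b_i/K_i) = 3.71/1.38 + 3.33/1.89 + 4.43/0.207 + 5.82/8.59 = 26.53 d.
K_eq = L / Σ(b_i/K_i) = 17.29 / 26.53 = 0.6517 m/day.
Q = K_eq · A · (Δh/L) = 0.6517 × 2020 × (8.79/17.29) = 669.3 m³/day.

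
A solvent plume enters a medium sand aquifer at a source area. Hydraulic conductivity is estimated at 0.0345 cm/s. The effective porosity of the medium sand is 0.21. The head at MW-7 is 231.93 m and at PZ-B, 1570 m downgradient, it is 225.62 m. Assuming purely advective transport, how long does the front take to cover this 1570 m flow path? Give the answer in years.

7.53

Convert K: 0.0345 cm/s × 864 = 29.81 m/day.
Hydraulic gradient i = (231.93 − 225.62) / 1570 = 6.31 / 1570 = 0.004019.
Darcy flux q = K · i = 29.81 × 0.004019 = 0.1198 m/day.
Seepage velocity v = q / n_e = 0.1198 / 0.21 = 0.5705 m/day.
Travel time t = L / v = 1570 / 0.5705 = 2752 days = 7.535 years.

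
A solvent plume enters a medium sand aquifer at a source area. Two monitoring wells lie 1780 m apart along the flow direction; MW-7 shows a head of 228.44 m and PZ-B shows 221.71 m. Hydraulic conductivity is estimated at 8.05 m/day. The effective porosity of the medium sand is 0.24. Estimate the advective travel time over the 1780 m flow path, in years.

38.4

Hydraulic gradient i = (228.44 − 221.71) / 1780 = 6.73 / 1780 = 0.003781.
Darcy flux q = K · i = 8.050 × 0.003781 = 0.03044 m/day.
Seepage velocity v = q / n_e = 0.03044 / 0.24 = 0.1268 m/day.
Travel time t = L / v = 1780 / 0.1268 = 14036 days = 38.43 years.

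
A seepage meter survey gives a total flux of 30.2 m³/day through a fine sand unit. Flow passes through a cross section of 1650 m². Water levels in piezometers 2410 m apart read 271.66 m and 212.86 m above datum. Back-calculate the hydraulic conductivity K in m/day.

Hydraulic gradient i = (271.66 − 212.86) / 2410 = 58.8 / 2410 = 0.02440.
From Q = K·A·i, K = Q / (A·i) = 30.2 / (1650 × 0.02440) = 0.7502 m/day.

0.750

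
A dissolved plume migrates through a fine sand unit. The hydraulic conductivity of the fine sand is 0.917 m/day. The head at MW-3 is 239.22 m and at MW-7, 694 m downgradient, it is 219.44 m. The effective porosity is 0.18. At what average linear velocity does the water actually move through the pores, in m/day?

0.145

Hydraulic gradient i = (239.22 − 219.44) / 694 = 19.78 / 694 = 0.02850.
Darcy flux q = K · i = 0.9170 × 0.02850 = 0.02614 m/day.
Seepage velocity v = q / n_e = 0.02614 / 0.18 = 0.1452 m/day.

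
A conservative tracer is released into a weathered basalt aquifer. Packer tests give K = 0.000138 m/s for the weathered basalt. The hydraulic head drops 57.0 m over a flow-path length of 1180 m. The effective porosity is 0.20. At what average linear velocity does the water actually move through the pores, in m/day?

Convert K: 0.000138 m/s × 86400 = 11.92 m/day.
Hydraulic gradient i = Δh / L = 57.0 / 1180 = 0.04831.
Darcy flux q = K · i = 11.92 × 0.04831 = 0.5760 m/day.
Seepage velocity v = q / n_e = 0.5760 / 0.20 = 2.880 m/day.

2.88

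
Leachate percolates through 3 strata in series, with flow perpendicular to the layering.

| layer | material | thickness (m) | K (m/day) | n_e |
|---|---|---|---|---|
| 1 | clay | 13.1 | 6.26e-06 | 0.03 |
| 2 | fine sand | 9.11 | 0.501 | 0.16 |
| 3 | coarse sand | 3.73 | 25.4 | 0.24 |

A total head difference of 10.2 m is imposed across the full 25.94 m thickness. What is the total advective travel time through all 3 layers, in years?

With flow normal to the layers, continuity requires the same specific discharge q through every layer.
Σ(b_i/K_i) = 13.1/6.26e-06 + 9.11/0.501 + 3.73/25.4 = 2.093e+06 d.
q = Δh / Σ(b_i/K_i) = 10.2 / 2.093e+06 = 4.874e-06 m/day.
In each layer the seepage velocity is v_i = q/n_i, so the layer transit time is t_i = b_i·n_i / q:
  layer 1 (clay): t_1 = 13.1 × 0.03 / 4.874e-06 = 80629 d
  layer 2 (fine sand): t_2 = 9.11 × 0.16 / 4.874e-06 = 2.990e+05 d
  layer 3 (coarse sand): t_3 = 3.73 × 0.24 / 4.874e-06 = 1.837e+05 d
Total t = Σ t_i = 5.633e+05 days = 1542 years.

1540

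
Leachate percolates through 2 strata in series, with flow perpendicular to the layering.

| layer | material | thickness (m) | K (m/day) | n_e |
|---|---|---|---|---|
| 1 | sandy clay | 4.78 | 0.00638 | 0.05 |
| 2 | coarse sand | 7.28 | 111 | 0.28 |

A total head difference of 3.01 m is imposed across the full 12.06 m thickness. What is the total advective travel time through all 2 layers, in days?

With flow normal to the layers, continuity requires the same specific discharge q through every layer.
Σ(b_i/K_i) = 4.78/0.00638 + 7.28/111 = 749.3 d.
q = Δh / Σ(b_i/K_i) = 3.01 / 749.3 = 0.004017 m/day.
In each layer the seepage velocity is v_i = q/n_i, so the layer transit time is t_i = b_i·n_i / q:
  layer 1 (sandy clay): t_1 = 4.78 × 0.05 / 0.004017 = 59.49 d
  layer 2 (coarse sand): t_2 = 7.28 × 0.28 / 0.004017 = 507.4 d
Total t = Σ t_i = 566.9 days.

567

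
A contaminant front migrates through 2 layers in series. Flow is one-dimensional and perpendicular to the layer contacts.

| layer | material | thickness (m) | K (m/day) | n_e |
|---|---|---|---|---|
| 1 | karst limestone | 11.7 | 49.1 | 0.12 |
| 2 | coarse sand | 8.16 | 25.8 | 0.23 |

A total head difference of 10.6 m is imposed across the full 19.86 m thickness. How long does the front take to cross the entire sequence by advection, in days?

With flow normal to the layers, continuity requires the same specific discharge q through every layer.
Σ(b_i/K_i) = 11.7/49.1 + 8.16/25.8 = 0.5546 d.
q = Δh / Σ(b_i/K_i) = 10.6 / 0.5546 = 19.11 m/day.
In each layer the seepage velocity is v_i = q/n_i, so the layer transit time is t_i = b_i·n_i / q:
  layer 1 (karst limestone): t_1 = 11.7 × 0.12 / 19.11 = 0.07345 d
  layer 2 (coarse sand): t_2 = 8.16 × 0.23 / 19.11 = 0.09819 d
Total t = Σ t_i = 0.1716 days.

0.172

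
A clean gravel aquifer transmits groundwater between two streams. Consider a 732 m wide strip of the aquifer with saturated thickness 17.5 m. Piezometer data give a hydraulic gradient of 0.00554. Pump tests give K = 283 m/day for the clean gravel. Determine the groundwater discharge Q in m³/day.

Cross-sectional area A = 732 × 17.5 = 12810 m².
Hydraulic gradient i = 0.00554.
Darcy's law: Q = K · A · i = 283.0 × 12810 × 0.005540 = 20084 m³/day.

20100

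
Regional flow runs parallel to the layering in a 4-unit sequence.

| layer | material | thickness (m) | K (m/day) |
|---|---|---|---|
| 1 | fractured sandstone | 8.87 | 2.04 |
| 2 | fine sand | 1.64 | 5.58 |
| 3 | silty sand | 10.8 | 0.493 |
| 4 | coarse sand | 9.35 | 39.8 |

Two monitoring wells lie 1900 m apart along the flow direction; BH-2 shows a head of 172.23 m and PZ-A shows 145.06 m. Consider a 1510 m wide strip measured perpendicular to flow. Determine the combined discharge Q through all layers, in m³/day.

Flow is parallel to layering, so each bed carries its own Darcy discharge and the transmissivities add.
Σ(K_i·b_i) = 2.04×8.87 + 5.58×1.64 + 0.493×10.8 + 39.8×9.35 = 404.7 m²/day.
Hydraulic gradient i = (172.23 − 145.06) / 1900 = 27.17 / 1900 = 0.01430.
Q = Σ(K_i·b_i) · W · i = 404.7 × 1510 × 0.01430 = 8739 m³/day.

8740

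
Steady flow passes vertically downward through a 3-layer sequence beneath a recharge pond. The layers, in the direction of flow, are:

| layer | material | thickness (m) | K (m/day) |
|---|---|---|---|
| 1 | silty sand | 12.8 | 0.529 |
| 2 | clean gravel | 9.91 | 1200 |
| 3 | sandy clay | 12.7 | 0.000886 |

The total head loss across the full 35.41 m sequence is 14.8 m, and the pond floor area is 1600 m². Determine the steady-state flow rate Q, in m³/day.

1.65

Flow is perpendicular to layering, so the layers act in series and the equivalent K is the thickness-weighted harmonic mean.
Total thickness L = 12.8 + 9.91 + 12.7 = 35.41 m.
Σ(b_i/K_i) = 12.8/0.529 + 9.91/1200 + 12.7/0.000886 = 14358 d.
K_eq = L / Σ(b_i/K_i) = 35.41 / 14358 = 0.002466 m/day.
Q = K_eq · A · (Δh/L) = 0.002466 × 1600 × (14.8/35.41) = 1.649 m³/day.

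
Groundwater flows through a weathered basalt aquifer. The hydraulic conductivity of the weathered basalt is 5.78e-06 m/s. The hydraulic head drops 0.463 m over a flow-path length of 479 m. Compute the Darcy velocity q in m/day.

Convert K: 5.78e-06 m/s × 86400 = 0.4994 m/day.
Hydraulic gradient i = Δh / L = 0.463 / 479 = 0.0009666.
Specific discharge q = K · i = 0.4994 × 0.0009666 = 0.0004827 m/day.

0.000483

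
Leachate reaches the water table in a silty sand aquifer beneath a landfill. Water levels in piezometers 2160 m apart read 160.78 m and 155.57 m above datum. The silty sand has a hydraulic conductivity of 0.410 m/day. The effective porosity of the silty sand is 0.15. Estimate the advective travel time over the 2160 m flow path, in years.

Hydraulic gradient i = (160.78 − 155.57) / 2160 = 5.21 / 2160 = 0.002412.
Darcy flux q = K · i = 0.4100 × 0.002412 = 0.0009889 m/day.
Seepage velocity v = q / n_e = 0.0009889 / 0.15 = 0.006593 m/day.
Travel time t = L / v = 2160 / 0.006593 = 3.276e+05 days = 897.0 years.

897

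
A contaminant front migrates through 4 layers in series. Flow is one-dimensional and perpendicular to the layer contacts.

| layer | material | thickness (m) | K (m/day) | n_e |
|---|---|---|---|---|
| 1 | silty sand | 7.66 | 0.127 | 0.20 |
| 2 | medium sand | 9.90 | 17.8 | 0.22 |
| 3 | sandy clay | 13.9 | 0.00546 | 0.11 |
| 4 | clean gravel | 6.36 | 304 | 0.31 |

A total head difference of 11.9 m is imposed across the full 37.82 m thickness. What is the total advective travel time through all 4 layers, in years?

With flow normal to the layers, continuity requires the same specific discharge q through every layer.
Σ(b_i/K_i) = 7.66/0.127 + 9.90/17.8 + 13.9/0.00546 + 6.36/304 = 2607 d.
q = Δh / Σ(b_i/K_i) = 11.9 / 2607 = 0.004565 m/day.
In each layer the seepage velocity is v_i = q/n_i, so the layer transit time is t_i = b_i·n_i / q:
  layer 1 (silty sand): t_1 = 7.66 × 0.20 / 0.004565 = 335.6 d
  layer 2 (medium sand): t_2 = 9.90 × 0.22 / 0.004565 = 477.1 d
  layer 3 (sandy clay): t_3 = 13.9 × 0.11 / 0.004565 = 334.9 d
  layer 4 (clean gravel): t_4 = 6.36 × 0.31 / 0.004565 = 431.9 d
Total t = Σ t_i = 1579 days = 4.324 years.

4.32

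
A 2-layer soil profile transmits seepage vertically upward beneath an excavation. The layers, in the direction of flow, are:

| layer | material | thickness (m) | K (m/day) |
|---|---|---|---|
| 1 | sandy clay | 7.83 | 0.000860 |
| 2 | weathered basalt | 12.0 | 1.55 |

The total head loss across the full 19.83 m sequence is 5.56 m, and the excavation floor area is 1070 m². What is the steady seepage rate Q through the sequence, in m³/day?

Flow is perpendicular to layering, so the layers act in series and the equivalent K is the thickness-weighted harmonic mean.
Total thickness L = 7.83 + 12.0 = 19.83 m.
Σ(b_i/K_i) = 7.83/0.000860 + 12.0/1.55 = 9112 d.
K_eq = L / Σ(b_i/K_i) = 19.83 / 9112 = 0.002176 m/day.
Q = K_eq · A · (Δh/L) = 0.002176 × 1070 × (5.56/19.83) = 0.6529 m³/day.

0.653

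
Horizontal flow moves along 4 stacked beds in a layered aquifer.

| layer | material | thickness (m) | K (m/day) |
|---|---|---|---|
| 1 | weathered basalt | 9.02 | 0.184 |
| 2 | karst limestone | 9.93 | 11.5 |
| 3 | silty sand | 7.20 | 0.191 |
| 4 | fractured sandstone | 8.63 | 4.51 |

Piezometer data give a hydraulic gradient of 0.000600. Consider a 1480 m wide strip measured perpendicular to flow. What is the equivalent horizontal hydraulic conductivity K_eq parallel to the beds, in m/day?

4.49

Flow is parallel to layering, so each bed carries its own Darcy discharge and the transmissivities add.
Σ(K_i·b_i) = 0.184×9.02 + 11.5×9.93 + 0.191×7.20 + 4.51×8.63 = 156.2 m²/day.
Total thickness b = 34.78 m, so K_eq = Σ(K_i·b_i)/b = 4.490 m/day.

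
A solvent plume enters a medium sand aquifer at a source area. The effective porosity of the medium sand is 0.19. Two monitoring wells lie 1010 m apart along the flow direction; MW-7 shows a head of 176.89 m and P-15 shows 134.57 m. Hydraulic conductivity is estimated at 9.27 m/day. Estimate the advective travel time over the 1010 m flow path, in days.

494

Hydraulic gradient i = (176.89 − 134.57) / 1010 = 42.32 / 1010 = 0.04190.
Darcy flux q = K · i = 9.270 × 0.04190 = 0.3884 m/day.
Seepage velocity v = q / n_e = 0.3884 / 0.19 = 2.044 m/day.
Travel time t = L / v = 1010 / 2.044 = 494.1 days.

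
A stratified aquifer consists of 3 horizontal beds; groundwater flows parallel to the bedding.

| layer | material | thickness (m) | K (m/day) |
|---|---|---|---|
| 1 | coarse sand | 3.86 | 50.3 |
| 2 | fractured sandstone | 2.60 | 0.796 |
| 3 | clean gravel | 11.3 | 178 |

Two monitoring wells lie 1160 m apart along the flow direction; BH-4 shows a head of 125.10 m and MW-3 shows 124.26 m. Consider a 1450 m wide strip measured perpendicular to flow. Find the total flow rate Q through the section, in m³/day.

Flow is parallel to layering, so each bed carries its own Darcy discharge and the transmissivities add.
Σ(K_i·b_i) = 50.3×3.86 + 0.796×2.60 + 178×11.3 = 2208 m²/day.
Hydraulic gradient i = (125.10 − 124.26) / 1160 = 0.84 / 1160 = 0.0007241.
Q = Σ(K_i·b_i) · W · i = 2208 × 1450 × 0.0007241 = 2318 m³/day.

2320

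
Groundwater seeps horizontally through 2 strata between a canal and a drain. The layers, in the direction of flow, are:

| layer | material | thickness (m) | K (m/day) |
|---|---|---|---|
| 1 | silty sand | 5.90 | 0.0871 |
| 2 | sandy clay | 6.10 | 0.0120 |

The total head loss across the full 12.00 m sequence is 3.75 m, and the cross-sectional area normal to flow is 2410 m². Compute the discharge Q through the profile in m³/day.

15.7

Flow is perpendicular to layering, so the layers act in series and the equivalent K is the thickness-weighted harmonic mean.
Total thickness L = 5.90 + 6.10 = 12.00 m.
Σ(b_i/K_i) = 5.90/0.0871 + 6.10/0.0120 = 576.1 d.
K_eq = L / Σ(b_i/K_i) = 12.00 / 576.1 = 0.02083 m/day.
Q = K_eq · A · (Δh/L) = 0.02083 × 2410 × (3.75/12.00) = 15.69 m³/day.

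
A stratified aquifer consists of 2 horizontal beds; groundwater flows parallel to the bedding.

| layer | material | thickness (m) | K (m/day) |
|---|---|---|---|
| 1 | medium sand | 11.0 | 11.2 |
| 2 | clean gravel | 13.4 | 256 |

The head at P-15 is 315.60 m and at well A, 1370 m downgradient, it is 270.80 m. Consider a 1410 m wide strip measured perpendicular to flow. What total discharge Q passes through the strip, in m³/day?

Flow is parallel to layering, so each bed carries its own Darcy discharge and the transmissivities add.
Σ(K_i·b_i) = 11.2×11.0 + 256×13.4 = 3554 m²/day.
Hydraulic gradient i = (315.60 − 270.80) / 1370 = 44.8 / 1370 = 0.03270.
Q = Σ(K_i·b_i) · W · i = 3554 × 1410 × 0.03270 = 1.638e+05 m³/day.

164000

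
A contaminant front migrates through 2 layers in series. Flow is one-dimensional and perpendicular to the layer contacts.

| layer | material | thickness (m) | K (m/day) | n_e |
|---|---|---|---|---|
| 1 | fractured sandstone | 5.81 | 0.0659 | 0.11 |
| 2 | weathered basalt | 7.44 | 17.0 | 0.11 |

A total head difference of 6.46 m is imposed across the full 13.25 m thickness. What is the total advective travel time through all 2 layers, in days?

20.0

With flow normal to the layers, continuity requires the same specific discharge q through every layer.
Σ(b_i/K_i) = 5.81/0.0659 + 7.44/17.0 = 88.60 d.
q = Δh / Σ(b_i/K_i) = 6.46 / 88.60 = 0.07291 m/day.
In each layer the seepage velocity is v_i = q/n_i, so the layer transit time is t_i = b_i·n_i / q:
  layer 1 (fractured sandstone): t_1 = 5.81 × 0.11 / 0.07291 = 8.766 d
  layer 2 (weathered basalt): t_2 = 7.44 × 0.11 / 0.07291 = 11.22 d
Total t = Σ t_i = 19.99 days.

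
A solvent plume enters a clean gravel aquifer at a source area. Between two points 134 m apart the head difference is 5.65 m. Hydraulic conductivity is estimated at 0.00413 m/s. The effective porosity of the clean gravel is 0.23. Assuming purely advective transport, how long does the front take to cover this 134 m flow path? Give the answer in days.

2.05

Convert K: 0.00413 m/s × 86400 = 356.8 m/day.
Hydraulic gradient i = Δh / L = 5.65 / 134 = 0.04216.
Darcy flux q = K · i = 356.8 × 0.04216 = 15.05 m/day.
Seepage velocity v = q / n_e = 15.05 / 0.23 = 65.42 m/day.
Travel time t = L / v = 134 / 65.42 = 2.048 days.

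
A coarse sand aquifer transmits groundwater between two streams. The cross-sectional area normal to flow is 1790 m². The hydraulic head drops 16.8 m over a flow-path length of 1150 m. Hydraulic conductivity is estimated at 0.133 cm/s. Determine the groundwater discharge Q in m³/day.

3000

Convert K: 0.133 cm/s × 864 = 114.9 m/day.
Hydraulic gradient i = Δh / L = 16.8 / 1150 = 0.01461.
Darcy's law: Q = K · A · i = 114.9 × 1790 × 0.01461 = 3005 m³/day.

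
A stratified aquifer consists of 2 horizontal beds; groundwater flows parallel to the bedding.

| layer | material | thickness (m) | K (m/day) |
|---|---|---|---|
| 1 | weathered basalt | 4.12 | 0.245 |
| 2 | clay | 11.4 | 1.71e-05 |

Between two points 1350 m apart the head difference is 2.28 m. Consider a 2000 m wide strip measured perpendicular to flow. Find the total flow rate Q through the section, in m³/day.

3.41

Flow is parallel to layering, so each bed carries its own Darcy discharge and the transmissivities add.
Σ(K_i·b_i) = 0.245×4.12 + 1.71e-05×11.4 = 1.010 m²/day.
Hydraulic gradient i = Δh / L = 2.28 / 1350 = 0.001689.
Q = Σ(K_i·b_i) · W · i = 1.010 × 2000 × 0.001689 = 3.410 m³/day.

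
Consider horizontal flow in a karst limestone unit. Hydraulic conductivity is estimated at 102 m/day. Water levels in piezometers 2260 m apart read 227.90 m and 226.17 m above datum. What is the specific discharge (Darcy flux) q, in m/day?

Hydraulic gradient i = (227.90 − 226.17) / 2260 = 1.73 / 2260 = 0.0007655.
Specific discharge q = K · i = 102.0 × 0.0007655 = 0.07808 m/day.

0.0781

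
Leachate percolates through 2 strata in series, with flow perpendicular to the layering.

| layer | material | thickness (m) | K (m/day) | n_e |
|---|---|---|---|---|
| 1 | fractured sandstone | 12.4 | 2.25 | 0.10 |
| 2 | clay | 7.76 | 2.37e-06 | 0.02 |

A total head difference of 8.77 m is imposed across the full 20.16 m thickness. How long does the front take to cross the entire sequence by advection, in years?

With flow normal to the layers, continuity requires the same specific discharge q through every layer.
Σ(b_i/K_i) = 12.4/2.25 + 7.76/2.37e-06 = 3.274e+06 d.
q = Δh / Σ(b_i/K_i) = 8.77 / 3.274e+06 = 2.678e-06 m/day.
In each layer the seepage velocity is v_i = q/n_i, so the layer transit time is t_i = b_i·n_i / q:
  layer 1 (fractured sandstone): t_1 = 12.4 × 0.10 / 2.678e-06 = 4.630e+05 d
  layer 2 (clay): t_2 = 7.76 × 0.02 / 2.678e-06 = 57944 d
Total t = Σ t_i = 5.209e+05 days = 1426 years.

1430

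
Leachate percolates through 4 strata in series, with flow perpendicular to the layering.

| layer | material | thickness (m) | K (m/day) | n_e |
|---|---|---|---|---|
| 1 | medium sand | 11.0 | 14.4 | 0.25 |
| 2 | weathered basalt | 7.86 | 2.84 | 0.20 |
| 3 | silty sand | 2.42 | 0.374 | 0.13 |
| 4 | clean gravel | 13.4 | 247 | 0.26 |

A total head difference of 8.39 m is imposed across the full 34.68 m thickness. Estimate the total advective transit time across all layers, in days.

With flow normal to the layers, continuity requires the same specific discharge q through every layer.
Σ(b_i/K_i) = 11.0/14.4 + 7.86/2.84 + 2.42/0.374 + 13.4/247 = 10.06 d.
q = Δh / Σ(b_i/K_i) = 8.39 / 10.06 = 0.8343 m/day.
In each layer the seepage velocity is v_i = q/n_i, so the layer transit time is t_i = b_i·n_i / q:
  layer 1 (medium sand): t_1 = 11.0 × 0.25 / 0.8343 = 3.296 d
  layer 2 (weathered basalt): t_2 = 7.86 × 0.20 / 0.8343 = 1.884 d
  layer 3 (silty sand): t_3 = 2.42 × 0.13 / 0.8343 = 0.3771 d
  layer 4 (clean gravel): t_4 = 13.4 × 0.26 / 0.8343 = 4.176 d
Total t = Σ t_i = 9.733 days.

9.73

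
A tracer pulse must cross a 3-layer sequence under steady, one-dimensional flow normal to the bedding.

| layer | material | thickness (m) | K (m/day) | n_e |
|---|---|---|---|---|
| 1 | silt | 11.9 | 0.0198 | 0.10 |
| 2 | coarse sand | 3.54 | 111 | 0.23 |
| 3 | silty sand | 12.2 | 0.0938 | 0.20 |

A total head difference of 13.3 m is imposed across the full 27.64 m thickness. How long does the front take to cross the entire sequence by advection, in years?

With flow normal to the layers, continuity requires the same specific discharge q through every layer.
Σ(b_i/K_i) = 11.9/0.0198 + 3.54/111 + 12.2/0.0938 = 731.1 d.
q = Δh / Σ(b_i/K_i) = 13.3 / 731.1 = 0.01819 m/day.
In each layer the seepage velocity is v_i = q/n_i, so the layer transit time is t_i = b_i·n_i / q:
  layer 1 (silt): t_1 = 11.9 × 0.10 / 0.01819 = 65.41 d
  layer 2 (coarse sand): t_2 = 3.54 × 0.23 / 0.01819 = 44.76 d
  layer 3 (silty sand): t_3 = 12.2 × 0.20 / 0.01819 = 134.1 d
Total t = Σ t_i = 244.3 days = 0.6689 years.

0.669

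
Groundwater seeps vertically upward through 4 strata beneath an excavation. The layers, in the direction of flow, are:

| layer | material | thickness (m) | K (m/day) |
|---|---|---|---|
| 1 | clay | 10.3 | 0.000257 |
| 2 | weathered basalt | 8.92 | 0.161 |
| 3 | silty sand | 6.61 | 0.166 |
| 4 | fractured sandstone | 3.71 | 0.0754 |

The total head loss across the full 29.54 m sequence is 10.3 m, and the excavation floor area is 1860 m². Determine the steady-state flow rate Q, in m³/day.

0.476

Flow is perpendicular to layering, so the layers act in series and the equivalent K is the thickness-weighted harmonic mean.
Total thickness L = 10.3 + 8.92 + 6.61 + 3.71 = 29.54 m.
Σ(b_i/K_i) = 10.3/0.000257 + 8.92/0.161 + 6.61/0.166 + 3.71/0.0754 = 40222 d.
K_eq = L / Σ(b_i/K_i) = 29.54 / 40222 = 0.0007344 m/day.
Q = K_eq · A · (Δh/L) = 0.0007344 × 1860 × (10.3/29.54) = 0.4763 m³/day.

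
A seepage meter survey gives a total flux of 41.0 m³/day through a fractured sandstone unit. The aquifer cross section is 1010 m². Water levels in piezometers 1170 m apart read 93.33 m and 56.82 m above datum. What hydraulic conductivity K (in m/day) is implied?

Hydraulic gradient i = (93.33 − 56.82) / 1170 = 36.51 / 1170 = 0.03121.
From Q = K·A·i, K = Q / (A·i) = 41.0 / (1010 × 0.03121) = 1.301 m/day.

1.30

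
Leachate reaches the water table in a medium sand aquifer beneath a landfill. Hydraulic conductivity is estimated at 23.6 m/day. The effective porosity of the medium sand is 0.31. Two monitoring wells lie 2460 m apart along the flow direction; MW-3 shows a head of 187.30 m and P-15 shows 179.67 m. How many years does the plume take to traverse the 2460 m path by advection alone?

Hydraulic gradient i = (187.30 − 179.67) / 2460 = 7.63 / 2460 = 0.003102.
Darcy flux q = K · i = 23.60 × 0.003102 = 0.07320 m/day.
Seepage velocity v = q / n_e = 0.07320 / 0.31 = 0.2361 m/day.
Travel time t = L / v = 2460 / 0.2361 = 10418 days = 28.52 years.

28.5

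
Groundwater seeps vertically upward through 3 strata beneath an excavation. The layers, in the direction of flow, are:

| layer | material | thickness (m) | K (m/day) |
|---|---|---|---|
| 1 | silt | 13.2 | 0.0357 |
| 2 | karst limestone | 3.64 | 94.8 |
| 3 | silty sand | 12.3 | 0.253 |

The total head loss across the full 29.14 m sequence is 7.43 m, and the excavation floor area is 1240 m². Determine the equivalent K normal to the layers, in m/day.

0.0696

Flow is perpendicular to layering, so the layers act in series and the equivalent K is the thickness-weighted harmonic mean.
Total thickness L = 13.2 + 3.64 + 12.3 = 29.14 m.
Σ(b_i/K_i) = 13.2/0.0357 + 3.64/94.8 + 12.3/0.253 = 418.4 d.
K_eq = L / Σ(b_i/K_i) = 29.14 / 418.4 = 0.06965 m/day.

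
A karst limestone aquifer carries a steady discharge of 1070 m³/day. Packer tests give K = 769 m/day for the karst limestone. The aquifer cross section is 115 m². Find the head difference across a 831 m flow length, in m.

10.1

From Q = K·A·i, i = Q / (K·A) = 1070 / (769.0 × 115.0) = 0.01210.
Head loss Δh = i · L = 0.01210 × 831 = 10.05 m.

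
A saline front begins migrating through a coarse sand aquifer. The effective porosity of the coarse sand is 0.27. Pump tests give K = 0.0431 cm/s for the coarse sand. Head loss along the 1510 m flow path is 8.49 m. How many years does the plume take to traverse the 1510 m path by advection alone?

Convert K: 0.0431 cm/s × 864 = 37.24 m/day.
Hydraulic gradient i = Δh / L = 8.49 / 1510 = 0.005623.
Darcy flux q = K · i = 37.24 × 0.005623 = 0.2094 m/day.
Seepage velocity v = q / n_e = 0.2094 / 0.27 = 0.7755 m/day.
Travel time t = L / v = 1510 / 0.7755 = 1947 days = 5.331 years.

5.33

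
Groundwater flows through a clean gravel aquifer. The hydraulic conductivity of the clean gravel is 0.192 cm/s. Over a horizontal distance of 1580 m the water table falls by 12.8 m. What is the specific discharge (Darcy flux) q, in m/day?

Convert K: 0.192 cm/s × 864 = 165.9 m/day.
Hydraulic gradient i = Δh / L = 12.8 / 1580 = 0.008101.
Specific discharge q = K · i = 165.9 × 0.008101 = 1.344 m/day.

1.34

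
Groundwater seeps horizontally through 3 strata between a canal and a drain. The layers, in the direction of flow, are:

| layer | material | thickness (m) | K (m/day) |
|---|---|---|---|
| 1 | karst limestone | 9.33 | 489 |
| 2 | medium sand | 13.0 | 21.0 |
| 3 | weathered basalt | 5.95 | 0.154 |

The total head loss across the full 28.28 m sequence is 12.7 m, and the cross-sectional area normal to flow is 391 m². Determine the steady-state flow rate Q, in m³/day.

126

Flow is perpendicular to layering, so the layers act in series and the equivalent K is the thickness-weighted harmonic mean.
Total thickness L = 9.33 + 13.0 + 5.95 = 28.28 m.
Σ(b_i/K_i) = 9.33/489 + 13.0/21.0 + 5.95/0.154 = 39.27 d.
K_eq = L / Σ(b_i/K_i) = 28.28 / 39.27 = 0.7201 m/day.
Q = K_eq · A · (Δh/L) = 0.7201 × 391 × (12.7/28.28) = 126.4 m³/day.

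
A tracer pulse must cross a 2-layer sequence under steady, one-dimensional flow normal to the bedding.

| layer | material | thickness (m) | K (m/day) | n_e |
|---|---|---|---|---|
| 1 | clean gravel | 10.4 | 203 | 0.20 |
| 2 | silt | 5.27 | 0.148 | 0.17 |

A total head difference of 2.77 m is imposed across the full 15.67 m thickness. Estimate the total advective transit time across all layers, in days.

With flow normal to the layers, continuity requires the same specific discharge q through every layer.
Σ(b_i/K_i) = 10.4/203 + 5.27/0.148 = 35.66 d.
q = Δh / Σ(b_i/K_i) = 2.77 / 35.66 = 0.07768 m/day.
In each layer the seepage velocity is v_i = q/n_i, so the layer transit time is t_i = b_i·n_i / q:
  layer 1 (clean gravel): t_1 = 10.4 × 0.20 / 0.07768 = 26.78 d
  layer 2 (silt): t_2 = 5.27 × 0.17 / 0.07768 = 11.53 d
Total t = Σ t_i = 38.31 days.

38.3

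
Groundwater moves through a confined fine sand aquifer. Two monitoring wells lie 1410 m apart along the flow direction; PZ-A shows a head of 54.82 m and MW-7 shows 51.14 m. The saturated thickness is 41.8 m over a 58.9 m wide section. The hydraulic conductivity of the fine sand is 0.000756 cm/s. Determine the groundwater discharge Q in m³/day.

4.20

Convert K: 0.000756 cm/s × 864 = 0.6532 m/day.
Cross-sectional area A = 58.9 × 41.8 = 2462 m².
Hydraulic gradient i = (54.82 − 51.14) / 1410 = 3.68 / 1410 = 0.002610.
Darcy's law: Q = K · A · i = 0.6532 × 2462 × 0.002610 = 4.197 m³/day.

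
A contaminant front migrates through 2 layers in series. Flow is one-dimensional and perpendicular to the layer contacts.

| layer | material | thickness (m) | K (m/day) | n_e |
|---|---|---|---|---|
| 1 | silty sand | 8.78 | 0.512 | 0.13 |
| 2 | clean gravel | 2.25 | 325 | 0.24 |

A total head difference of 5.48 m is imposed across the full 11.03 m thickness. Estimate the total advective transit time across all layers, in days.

With flow normal to the layers, continuity requires the same specific discharge q through every layer.
Σ(b_i/K_i) = 8.78/0.512 + 2.25/325 = 17.16 d.
q = Δh / Σ(b_i/K_i) = 5.48 / 17.16 = 0.3194 m/day.
In each layer the seepage velocity is v_i = q/n_i, so the layer transit time is t_i = b_i·n_i / q:
  layer 1 (silty sand): t_1 = 8.78 × 0.13 / 0.3194 = 3.573 d
  layer 2 (clean gravel): t_2 = 2.25 × 0.24 / 0.3194 = 1.690 d
Total t = Σ t_i = 5.264 days.

5.26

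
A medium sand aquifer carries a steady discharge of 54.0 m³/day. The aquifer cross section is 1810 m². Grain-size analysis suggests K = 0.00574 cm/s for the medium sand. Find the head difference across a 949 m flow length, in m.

Convert K: 0.00574 cm/s × 864 = 4.959 m/day.
From Q = K·A·i, i = Q / (K·A) = 54.0 / (4.959 × 1810) = 0.006016.
Head loss Δh = i · L = 0.006016 × 949 = 5.709 m.

5.71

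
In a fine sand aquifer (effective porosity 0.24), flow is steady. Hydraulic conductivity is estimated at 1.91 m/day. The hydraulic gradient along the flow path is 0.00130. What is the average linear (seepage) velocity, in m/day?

Hydraulic gradient i = 0.00130.
Darcy flux q = K · i = 1.910 × 0.001300 = 0.002483 m/day.
Seepage velocity v = q / n_e = 0.002483 / 0.24 = 0.01035 m/day.

0.0103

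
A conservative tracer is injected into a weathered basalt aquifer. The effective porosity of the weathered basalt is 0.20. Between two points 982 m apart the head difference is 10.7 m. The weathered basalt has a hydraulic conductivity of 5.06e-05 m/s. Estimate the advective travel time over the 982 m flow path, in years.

Convert K: 5.06e-05 m/s × 86400 = 4.372 m/day.
Hydraulic gradient i = Δh / L = 10.7 / 982 = 0.01090.
Darcy flux q = K · i = 4.372 × 0.01090 = 0.04764 m/day.
Seepage velocity v = q / n_e = 0.04764 / 0.20 = 0.2382 m/day.
Travel time t = L / v = 982 / 0.2382 = 4123 days = 11.29 years.

11.3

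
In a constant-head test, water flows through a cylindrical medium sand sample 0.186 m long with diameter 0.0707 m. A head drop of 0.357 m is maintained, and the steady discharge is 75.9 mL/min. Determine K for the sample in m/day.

Cross-sectional area A = π·(d/2)² = π × (0.0707/2)² = 0.003926 m².
Convert discharge: 75.9 mL/min = 1.265e-06 m³/s.
Darcy's law rearranged: K = Q·L / (A·Δh) = 1.265e-06 × 0.186 / (0.003926 × 0.357) = 0.0001679 m/s = 14.51 m/day.

14.5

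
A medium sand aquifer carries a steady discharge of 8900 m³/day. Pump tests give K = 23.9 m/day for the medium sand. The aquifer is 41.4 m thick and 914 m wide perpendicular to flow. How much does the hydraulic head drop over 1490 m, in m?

14.7

Cross-sectional area A = 914 × 41.4 = 37840 m².
From Q = K·A·i, i = Q / (K·A) = 8900 / (23.90 × 37840) = 0.009841.
Head loss Δh = i · L = 0.009841 × 1490 = 14.66 m.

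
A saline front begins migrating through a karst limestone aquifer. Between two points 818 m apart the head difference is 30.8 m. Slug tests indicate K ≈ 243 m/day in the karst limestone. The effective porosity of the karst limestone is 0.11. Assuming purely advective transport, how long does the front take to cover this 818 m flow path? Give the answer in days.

Hydraulic gradient i = Δh / L = 30.8 / 818 = 0.03765.
Darcy flux q = K · i = 243.0 × 0.03765 = 9.150 m/day.
Seepage velocity v = q / n_e = 9.150 / 0.11 = 83.18 m/day.
Travel time t = L / v = 818 / 83.18 = 9.834 days.

9.83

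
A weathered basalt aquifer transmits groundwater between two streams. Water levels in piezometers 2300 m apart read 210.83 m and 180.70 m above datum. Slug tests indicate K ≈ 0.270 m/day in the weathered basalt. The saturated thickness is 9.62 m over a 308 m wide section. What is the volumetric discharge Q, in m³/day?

10.5

Cross-sectional area A = 308 × 9.62 = 2963 m².
Hydraulic gradient i = (210.83 − 180.70) / 2300 = 30.13 / 2300 = 0.01310.
Darcy's law: Q = K · A · i = 0.2700 × 2963 × 0.01310 = 10.48 m³/day.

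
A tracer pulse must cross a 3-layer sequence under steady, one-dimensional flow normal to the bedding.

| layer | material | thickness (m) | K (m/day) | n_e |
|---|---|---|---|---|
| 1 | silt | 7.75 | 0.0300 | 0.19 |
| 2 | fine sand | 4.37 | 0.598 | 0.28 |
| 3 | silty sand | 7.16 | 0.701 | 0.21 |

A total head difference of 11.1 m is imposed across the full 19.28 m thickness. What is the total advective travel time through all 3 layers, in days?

104

With flow normal to the layers, continuity requires the same specific discharge q through every layer.
Σ(b_i/K_i) = 7.75/0.0300 + 4.37/0.598 + 7.16/0.701 = 275.9 d.
q = Δh / Σ(b_i/K_i) = 11.1 / 275.9 = 0.04024 m/day.
In each layer the seepage velocity is v_i = q/n_i, so the layer transit time is t_i = b_i·n_i / q:
  layer 1 (silt): t_1 = 7.75 × 0.19 / 0.04024 = 36.59 d
  layer 2 (fine sand): t_2 = 4.37 × 0.28 / 0.04024 = 30.41 d
  layer 3 (silty sand): t_3 = 7.16 × 0.21 / 0.04024 = 37.37 d
Total t = Σ t_i = 104.4 days.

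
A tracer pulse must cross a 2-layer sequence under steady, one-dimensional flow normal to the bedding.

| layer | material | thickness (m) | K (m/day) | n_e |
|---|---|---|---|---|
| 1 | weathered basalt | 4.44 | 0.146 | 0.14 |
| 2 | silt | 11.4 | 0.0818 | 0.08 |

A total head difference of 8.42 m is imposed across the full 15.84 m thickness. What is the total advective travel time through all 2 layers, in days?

With flow normal to the layers, continuity requires the same specific discharge q through every layer.
Σ(b_i/K_i) = 4.44/0.146 + 11.4/0.0818 = 169.8 d.
q = Δh / Σ(b_i/K_i) = 8.42 / 169.8 = 0.04959 m/day.
In each layer the seepage velocity is v_i = q/n_i, so the layer transit time is t_i = b_i·n_i / q:
  layer 1 (weathered basalt): t_1 = 4.44 × 0.14 / 0.04959 = 12.53 d
  layer 2 (silt): t_2 = 11.4 × 0.08 / 0.04959 = 18.39 d
Total t = Σ t_i = 30.92 days.

30.9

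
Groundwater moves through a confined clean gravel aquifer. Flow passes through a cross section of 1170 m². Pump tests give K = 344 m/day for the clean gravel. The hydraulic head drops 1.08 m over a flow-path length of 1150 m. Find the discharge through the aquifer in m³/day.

378

Hydraulic gradient i = Δh / L = 1.08 / 1150 = 0.0009391.
Darcy's law: Q = K · A · i = 344.0 × 1170 × 0.0009391 = 378.0 m³/day.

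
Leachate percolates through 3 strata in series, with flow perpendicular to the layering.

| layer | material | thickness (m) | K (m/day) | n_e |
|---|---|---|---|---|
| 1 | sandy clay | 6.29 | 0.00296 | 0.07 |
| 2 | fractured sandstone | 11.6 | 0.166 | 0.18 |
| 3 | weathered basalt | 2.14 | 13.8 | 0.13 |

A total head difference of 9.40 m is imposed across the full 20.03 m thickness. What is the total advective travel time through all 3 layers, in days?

655

With flow normal to the layers, continuity requires the same specific discharge q through every layer.
Σ(b_i/K_i) = 6.29/0.00296 + 11.6/0.166 + 2.14/13.8 = 2195 d.
q = Δh / Σ(b_i/K_i) = 9.40 / 2195 = 0.004282 m/day.
In each layer the seepage velocity is v_i = q/n_i, so the layer transit time is t_i = b_i·n_i / q:
  layer 1 (sandy clay): t_1 = 6.29 × 0.07 / 0.004282 = 102.8 d
  layer 2 (fractured sandstone): t_2 = 11.6 × 0.18 / 0.004282 = 487.6 d
  layer 3 (weathered basalt): t_3 = 2.14 × 0.13 / 0.004282 = 64.96 d
Total t = Σ t_i = 655.4 days.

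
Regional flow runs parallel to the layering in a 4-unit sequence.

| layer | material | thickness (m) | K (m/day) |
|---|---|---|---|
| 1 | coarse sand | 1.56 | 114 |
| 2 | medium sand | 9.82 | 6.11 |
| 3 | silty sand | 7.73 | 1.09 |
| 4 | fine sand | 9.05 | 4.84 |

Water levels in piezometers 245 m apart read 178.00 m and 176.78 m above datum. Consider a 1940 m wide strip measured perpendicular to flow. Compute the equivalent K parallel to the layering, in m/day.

Flow is parallel to layering, so each bed carries its own Darcy discharge and the transmissivities add.
Σ(K_i·b_i) = 114×1.56 + 6.11×9.82 + 1.09×7.73 + 4.84×9.05 = 290.1 m²/day.
Total thickness b = 28.16 m, so K_eq = Σ(K_i·b_i)/b = 10.30 m/day.

10.3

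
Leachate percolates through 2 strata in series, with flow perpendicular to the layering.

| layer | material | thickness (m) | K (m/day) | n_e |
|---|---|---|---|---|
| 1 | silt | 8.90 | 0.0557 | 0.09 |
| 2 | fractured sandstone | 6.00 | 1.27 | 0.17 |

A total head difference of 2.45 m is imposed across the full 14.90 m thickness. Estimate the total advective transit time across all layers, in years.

With flow normal to the layers, continuity requires the same specific discharge q through every layer.
Σ(b_i/K_i) = 8.90/0.0557 + 6.00/1.27 = 164.5 d.
q = Δh / Σ(b_i/K_i) = 2.45 / 164.5 = 0.01489 m/day.
In each layer the seepage velocity is v_i = q/n_i, so the layer transit time is t_i = b_i·n_i / q:
  layer 1 (silt): t_1 = 8.90 × 0.09 / 0.01489 = 53.78 d
  layer 2 (fractured sandstone): t_2 = 6.00 × 0.17 / 0.01489 = 68.49 d
Total t = Σ t_i = 122.3 days = 0.3348 years.

0.335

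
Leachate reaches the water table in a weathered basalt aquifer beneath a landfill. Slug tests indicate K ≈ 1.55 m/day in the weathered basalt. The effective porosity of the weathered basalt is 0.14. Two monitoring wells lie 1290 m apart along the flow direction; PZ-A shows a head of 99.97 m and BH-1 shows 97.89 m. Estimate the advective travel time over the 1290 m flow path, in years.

198

Hydraulic gradient i = (99.97 − 97.89) / 1290 = 2.08 / 1290 = 0.001612.
Darcy flux q = K · i = 1.550 × 0.001612 = 0.002499 m/day.
Seepage velocity v = q / n_e = 0.002499 / 0.14 = 0.01785 m/day.
Travel time t = L / v = 1290 / 0.01785 = 72262 days = 197.8 years.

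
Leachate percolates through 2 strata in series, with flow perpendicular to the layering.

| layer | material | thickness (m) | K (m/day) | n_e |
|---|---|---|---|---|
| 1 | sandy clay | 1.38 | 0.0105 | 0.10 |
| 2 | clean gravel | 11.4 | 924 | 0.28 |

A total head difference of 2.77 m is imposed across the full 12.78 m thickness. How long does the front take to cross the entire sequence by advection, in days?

With flow normal to the layers, continuity requires the same specific discharge q through every layer.
Σ(b_i/K_i) = 1.38/0.0105 + 11.4/924 = 131.4 d.
q = Δh / Σ(b_i/K_i) = 2.77 / 131.4 = 0.02107 m/day.
In each layer the seepage velocity is v_i = q/n_i, so the layer transit time is t_i = b_i·n_i / q:
  layer 1 (sandy clay): t_1 = 1.38 × 0.10 / 0.02107 = 6.548 d
  layer 2 (clean gravel): t_2 = 11.4 × 0.28 / 0.02107 = 151.5 d
Total t = Σ t_i = 158.0 days.

158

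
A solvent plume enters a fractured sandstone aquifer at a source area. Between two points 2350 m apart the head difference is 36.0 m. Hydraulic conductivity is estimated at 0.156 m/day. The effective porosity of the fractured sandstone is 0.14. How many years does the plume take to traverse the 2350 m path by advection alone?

Hydraulic gradient i = Δh / L = 36.0 / 2350 = 0.01532.
Darcy flux q = K · i = 0.1560 × 0.01532 = 0.002390 m/day.
Seepage velocity v = q / n_e = 0.002390 / 0.14 = 0.01707 m/day.
Travel time t = L / v = 2350 / 0.01707 = 1.377e+05 days = 376.9 years.

377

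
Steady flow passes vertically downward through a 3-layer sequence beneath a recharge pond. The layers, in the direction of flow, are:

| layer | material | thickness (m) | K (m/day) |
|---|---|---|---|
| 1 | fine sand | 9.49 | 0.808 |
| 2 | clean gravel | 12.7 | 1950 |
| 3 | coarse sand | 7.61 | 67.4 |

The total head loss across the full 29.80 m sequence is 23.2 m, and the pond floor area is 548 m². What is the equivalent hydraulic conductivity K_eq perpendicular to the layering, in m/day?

2.51

Flow is perpendicular to layering, so the layers act in series and the equivalent K is the thickness-weighted harmonic mean.
Total thickness L = 9.49 + 12.7 + 7.61 = 29.80 m.
Σ(b_i/K_i) = 9.49/0.808 + 12.7/1950 + 7.61/67.4 = 11.86 d.
K_eq = L / Σ(b_i/K_i) = 29.80 / 11.86 = 2.512 m/day.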